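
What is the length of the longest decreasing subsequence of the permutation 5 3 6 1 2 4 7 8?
3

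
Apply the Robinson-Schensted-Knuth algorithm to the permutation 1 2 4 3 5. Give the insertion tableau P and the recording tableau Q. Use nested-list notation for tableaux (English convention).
P = [[1, 2, 3, 5], [4]], Q = [[1, 2, 3, 5], [4]]

Insert each entry of the permutation into P by Schensted row insertion, recording in Q the position of each new cell.

Insert 1: appended to row 1. P = [[1]].
Insert 2: appended to row 1. P = [[1, 2]].
Insert 4: appended to row 1. P = [[1, 2, 4]].
Insert 3: 3 bumps 4 from row 1; 4 starts row 2. P = [[1, 2, 3], [4]].
Insert 5: appended to row 1. P = [[1, 2, 3, 5], [4]].

So P = [[1, 2, 3, 5], [4]], Q = [[1, 2, 3, 5], [4]].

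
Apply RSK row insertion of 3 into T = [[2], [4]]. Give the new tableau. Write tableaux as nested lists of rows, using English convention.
3 is larger than every entry of row 1, so it is appended to row 1. The new tableau is [[2, 3], [4]].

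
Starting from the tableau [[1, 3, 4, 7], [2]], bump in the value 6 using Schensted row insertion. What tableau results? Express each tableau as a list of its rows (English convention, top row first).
[[1, 3, 4, 6], [2, 7]]

In row 1, 6 replaces 7 (the leftmost entry greater than 6); 7 is bumped to row 2. 7 is appended to row 2. The new tableau is [[1, 3, 4, 6], [2, 7]].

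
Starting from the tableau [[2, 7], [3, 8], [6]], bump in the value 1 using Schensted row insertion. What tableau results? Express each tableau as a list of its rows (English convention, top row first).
[[1, 7], [2, 8], [3], [6]]

In row 1, 1 replaces 2 (the leftmost entry greater than 1); 2 is bumped to row 2. In row 2, 2 replaces 3 (the leftmost entry greater than 2); 3 is bumped to row 3. In row 3, 3 replaces 6 (the leftmost entry greater than 3); 6 is bumped to row 4. 6 starts a new row 4. The new tableau is [[1, 7], [2, 8], [3], [6]].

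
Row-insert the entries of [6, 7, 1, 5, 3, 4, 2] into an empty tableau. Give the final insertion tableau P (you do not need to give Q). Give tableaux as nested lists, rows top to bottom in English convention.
Insert 6: appended to row 1. P = [[6]].
Insert 7: appended to row 1. P = [[6, 7]].
Insert 1: 1 bumps 6 from row 1; 6 starts row 2. P = [[1, 7], [6]].
Insert 5: 5 bumps 7 from row 1; 7 appends to row 2. P = [[1, 5], [6, 7]].
Insert 3: 3 bumps 5 from row 1; 5 bumps 6 from row 2; 6 starts row 3. P = [[1, 3], [5, 7], [6]].
Insert 4: appended to row 1. P = [[1, 3, 4], [5, 7], [6]].
Insert 2: 2 bumps 3 from row 1; 3 bumps 5 from row 2; 5 bumps 6 from row 3; 6 starts row 4. P = [[1, 2, 4], [3, 7], [5], [6]].

So P = [[1, 2, 4], [3, 7], [5], [6]].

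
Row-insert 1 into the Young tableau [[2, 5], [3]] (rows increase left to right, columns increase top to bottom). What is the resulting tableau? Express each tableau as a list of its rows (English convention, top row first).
[[1, 5], [2], [3]]

In row 1, 1 replaces 2 (the leftmost entry greater than 1); 2 is bumped to row 2. In row 2, 2 replaces 3 (the leftmost entry greater than 2); 3 is bumped to row 3. 3 starts a new row 3. The new tableau is [[1, 5], [2], [3]].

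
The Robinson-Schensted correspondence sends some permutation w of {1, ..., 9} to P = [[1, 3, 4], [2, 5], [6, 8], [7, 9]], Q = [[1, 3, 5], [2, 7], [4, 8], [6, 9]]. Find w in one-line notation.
7 2 6 3 9 1 8 5 4

Reverse RSK: for i = n, n-1, ..., 1, locate i in Q, remove the corresponding corner cell from P, and reverse-bump its entry up through P; the value ejected from row 1 is w(i).

So w = 7 2 6 3 9 1 8 5 4.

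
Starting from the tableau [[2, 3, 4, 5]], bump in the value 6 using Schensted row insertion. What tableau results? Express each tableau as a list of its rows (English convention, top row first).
[[2, 3, 4, 5, 6]]

6 is larger than every entry of row 1, so it is appended to row 1. The new tableau is [[2, 3, 4, 5, 6]].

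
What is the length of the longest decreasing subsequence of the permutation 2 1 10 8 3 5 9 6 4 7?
4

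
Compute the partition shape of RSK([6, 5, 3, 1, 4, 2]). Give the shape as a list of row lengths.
[2, 2, 1, 1]

Row-insert each entry into an empty tableau.

After inserting 6: P = [[6]].
After inserting 5: P = [[5], [6]].
After inserting 3: P = [[3], [5], [6]].
After inserting 1: P = [[1], [3], [5], [6]].
After inserting 4: P = [[1, 4], [3], [5], [6]].
After inserting 2: P = [[1, 2], [3, 4], [5], [6]].

The final insertion tableau P = [[1, 2], [3, 4], [5], [6]] has shape [2, 2, 1, 1].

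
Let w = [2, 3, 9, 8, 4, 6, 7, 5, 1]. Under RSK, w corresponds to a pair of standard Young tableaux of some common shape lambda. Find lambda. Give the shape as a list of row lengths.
[5, 1, 1, 1, 1]

Row-insert each entry into an empty tableau.

After inserting 2: P = [[2]].
After inserting 3: P = [[2, 3]].
After inserting 9: P = [[2, 3, 9]].
After inserting 8: P = [[2, 3, 8], [9]].
After inserting 4: P = [[2, 3, 4], [8], [9]].
After inserting 6: P = [[2, 3, 4, 6], [8], [9]].
After inserting 7: P = [[2, 3, 4, 6, 7], [8], [9]].
After inserting 5: P = [[2, 3, 4, 5, 7], [6], [8], [9]].
After inserting 1: P = [[1, 3, 4, 5, 7], [2], [6], [8], [9]].

The final insertion tableau P = [[1, 3, 4, 5, 7], [2], [6], [8], [9]] has shape [5, 1, 1, 1, 1].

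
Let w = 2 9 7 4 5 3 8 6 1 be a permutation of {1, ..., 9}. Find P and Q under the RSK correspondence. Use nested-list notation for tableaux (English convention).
Insert each entry of the permutation into P by Schensted row insertion, recording in Q the position of each new cell.

Insert 2: appended to row 1. P = [[2]].
Insert 9: appended to row 1. P = [[2, 9]].
Insert 7: 7 bumps 9 from row 1; 9 starts row 2. P = [[2, 7], [9]].
Insert 4: 4 bumps 7 from row 1; 7 bumps 9 from row 2; 9 starts row 3. P = [[2, 4], [7], [9]].
Insert 5: appended to row 1. P = [[2, 4, 5], [7], [9]].
Insert 3: 3 bumps 4 from row 1; 4 bumps 7 from row 2; 7 bumps 9 from row 3; 9 starts row 4. P = [[2, 3, 5], [4], [7], [9]].
Insert 8: appended to row 1. P = [[2, 3, 5, 8], [4], [7], [9]].
Insert 6: 6 bumps 8 from row 1; 8 appends to row 2. P = [[2, 3, 5, 6], [4, 8], [7], [9]].
Insert 1: 1 bumps 2 from row 1; 2 bumps 4 from row 2; 4 bumps 7 from row 3; 7 bumps 9 from row 4; 9 starts row 5. P = [[1, 3, 5, 6], [2, 8], [4], [7], [9]].

So P = [[1, 3, 5, 6], [2, 8], [4], [7], [9]], Q = [[1, 2, 5, 7], [3, 8], [4], [6], [9]].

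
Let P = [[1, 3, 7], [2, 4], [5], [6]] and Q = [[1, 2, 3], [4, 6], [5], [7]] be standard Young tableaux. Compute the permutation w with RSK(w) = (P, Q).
2 6 7 5 1 4 3

Reverse the RSK construction: for i from n down to 1, find the cell of Q containing i, remove the entry at that cell from P, and reverse-bump it up through P; the value ejected from row 1 is w(i).

Step i=7: Q has 7 at row 4, column 1; remove 6 from row 4 of P and reverse-bump: 6 enters row 3 and ejects 5; 5 enters row 2 and ejects 4; 4 enters row 1 and ejects 3. So w(7) = 3. P is now [[1, 4, 7], [2, 5], [6]].
Step i=6: Q has 6 at row 2, column 2; remove 5 from row 2 of P and reverse-bump: 5 enters row 1 and ejects 4. So w(6) = 4. P is now [[1, 5, 7], [2], [6]].
Step i=5: Q has 5 at row 3, column 1; remove 6 from row 3 of P and reverse-bump: 6 enters row 2 and ejects 2; 2 enters row 1 and ejects 1. So w(5) = 1. P is now [[2, 5, 7], [6]].
Step i=4: Q has 4 at row 2, column 1; remove 6 from row 2 of P and reverse-bump: 6 enters row 1 and ejects 5. So w(4) = 5. P is now [[2, 6, 7]].
Step i=3: Q has 3 at row 1, column 3; remove that cell from P, ejecting 7. So w(3) = 7. P is now [[2, 6]].
Step i=2: Q has 2 at row 1, column 2; remove that cell from P, ejecting 6. So w(2) = 6. P is now [[2]].
Step i=1: Q has 1 at row 1, column 1; remove that cell from P, ejecting 2. So w(1) = 2. P is now [].

So w = 2 6 7 5 1 4 3.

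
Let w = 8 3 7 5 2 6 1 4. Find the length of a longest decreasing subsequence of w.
5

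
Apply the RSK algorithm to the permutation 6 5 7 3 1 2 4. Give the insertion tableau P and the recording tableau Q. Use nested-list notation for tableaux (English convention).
Insert each entry of the permutation into P by Schensted row insertion, recording in Q the position of each new cell.

Insert 6: appended to row 1. P = [[6]].
Insert 5: 5 bumps 6 from row 1; 6 starts row 2. P = [[5], [6]].
Insert 7: appended to row 1. P = [[5, 7], [6]].
Insert 3: 3 bumps 5 from row 1; 5 bumps 6 from row 2; 6 starts row 3. P = [[3, 7], [5], [6]].
Insert 1: 1 bumps 3 from row 1; 3 bumps 5 from row 2; 5 bumps 6 from row 3; 6 starts row 4. P = [[1, 7], [3], [5], [6]].
Insert 2: 2 bumps 7 from row 1; 7 appends to row 2. P = [[1, 2], [3, 7], [5], [6]].
Insert 4: appended to row 1. P = [[1, 2, 4], [3, 7], [5], [6]].

So P = [[1, 2, 4], [3, 7], [5], [6]], Q = [[1, 3, 7], [2, 6], [4], [5]].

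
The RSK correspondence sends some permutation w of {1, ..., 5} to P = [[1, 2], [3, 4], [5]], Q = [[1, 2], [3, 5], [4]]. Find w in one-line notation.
3 5 4 1 2

Reverse the RSK construction: for i from n down to 1, find the cell of Q containing i, remove the entry at that cell from P, and reverse-bump it up through P; the value ejected from row 1 is w(i).

Step i=5: Q has 5 at row 2, column 2; remove 4 from row 2 of P and reverse-bump: 4 enters row 1 and ejects 2. So w(5) = 2. P is now [[1, 4], [3], [5]].
Step i=4: Q has 4 at row 3, column 1; remove 5 from row 3 of P and reverse-bump: 5 enters row 2 and ejects 3; 3 enters row 1 and ejects 1. So w(4) = 1. P is now [[3, 4], [5]].
Step i=3: Q has 3 at row 2, column 1; remove 5 from row 2 of P and reverse-bump: 5 enters row 1 and ejects 4. So w(3) = 4. P is now [[3, 5]].
Step i=2: Q has 2 at row 1, column 2; remove that cell from P, ejecting 5. So w(2) = 5. P is now [[3]].
Step i=1: Q has 1 at row 1, column 1; remove that cell from P, ejecting 3. So w(1) = 3. P is now [].

So w = 3 5 4 1 2.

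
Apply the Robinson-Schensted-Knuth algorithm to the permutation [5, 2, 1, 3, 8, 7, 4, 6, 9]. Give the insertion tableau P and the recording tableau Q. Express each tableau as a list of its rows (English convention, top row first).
Insert each entry of the permutation into P by Schensted row insertion, recording in Q the position of each new cell.

Insert 5: appended to row 1. P = [[5]], Q = [[1]].
Insert 2: 2 bumps 5 from row 1; 5 starts row 2. P = [[2], [5]], Q = [[1], [2]].
Insert 1: 1 bumps 2 from row 1; 2 bumps 5 from row 2; 5 starts row 3. P = [[1], [2], [5]], Q = [[1], [2], [3]].
Insert 3: appended to row 1. P = [[1, 3], [2], [5]], Q = [[1, 4], [2], [3]].
Insert 8: appended to row 1. P = [[1, 3, 8], [2], [5]], Q = [[1, 4, 5], [2], [3]].
Insert 7: 7 bumps 8 from row 1; 8 appends to row 2. P = [[1, 3, 7], [2, 8], [5]], Q = [[1, 4, 5], [2, 6], [3]].
Insert 4: 4 bumps 7 from row 1; 7 bumps 8 from row 2; 8 appends to row 3. P = [[1, 3, 4], [2, 7], [5, 8]], Q = [[1, 4, 5], [2, 6], [3, 7]].
Insert 6: appended to row 1. P = [[1, 3, 4, 6], [2, 7], [5, 8]], Q = [[1, 4, 5, 8], [2, 6], [3, 7]].
Insert 9: appended to row 1. P = [[1, 3, 4, 6, 9], [2, 7], [5, 8]], Q = [[1, 4, 5, 8, 9], [2, 6], [3, 7]].

So P = [[1, 3, 4, 6, 9], [2, 7], [5, 8]], Q = [[1, 4, 5, 8, 9], [2, 6], [3, 7]].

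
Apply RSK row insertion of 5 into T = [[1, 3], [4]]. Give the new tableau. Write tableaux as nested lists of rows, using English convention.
5 is larger than every entry of row 1, so it is appended to row 1. The new tableau is [[1, 3, 5], [4]].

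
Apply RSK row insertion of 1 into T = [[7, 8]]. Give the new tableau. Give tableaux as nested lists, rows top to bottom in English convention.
In row 1, 1 replaces 7 (the leftmost entry greater than 1); 7 is bumped to row 2. 7 starts a new row 2. The new tableau is [[1, 8], [7]].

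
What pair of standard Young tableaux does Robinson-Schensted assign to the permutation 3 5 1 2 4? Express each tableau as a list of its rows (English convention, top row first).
P = [[1, 2, 4], [3, 5]], Q = [[1, 2, 5], [3, 4]]

Insert each entry of the permutation into P by Schensted row insertion, recording in Q the position of each new cell.

Insert 3: appended to row 1. P = [[3]].
Insert 5: appended to row 1. P = [[3, 5]].
Insert 1: 1 bumps 3 from row 1; 3 starts row 2. P = [[1, 5], [3]].
Insert 2: 2 bumps 5 from row 1; 5 appends to row 2. P = [[1, 2], [3, 5]].
Insert 4: appended to row 1. P = [[1, 2, 4], [3, 5]].

So P = [[1, 2, 4], [3, 5]], Q = [[1, 2, 5], [3, 4]].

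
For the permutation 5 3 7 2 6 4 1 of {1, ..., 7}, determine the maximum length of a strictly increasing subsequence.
2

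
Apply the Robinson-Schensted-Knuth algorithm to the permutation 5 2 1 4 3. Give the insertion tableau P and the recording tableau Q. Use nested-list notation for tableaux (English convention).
Insert each entry of the permutation into P by Schensted row insertion, recording in Q the position of each new cell.

Insert 5: appended to row 1. P = [[5]].
Insert 2: 2 bumps 5 from row 1; 5 starts row 2. P = [[2], [5]].
Insert 1: 1 bumps 2 from row 1; 2 bumps 5 from row 2; 5 starts row 3. P = [[1], [2], [5]].
Insert 4: appended to row 1. P = [[1, 4], [2], [5]].
Insert 3: 3 bumps 4 from row 1; 4 appends to row 2. P = [[1, 3], [2, 4], [5]].

So P = [[1, 3], [2, 4], [5]], Q = [[1, 4], [2, 5], [3]].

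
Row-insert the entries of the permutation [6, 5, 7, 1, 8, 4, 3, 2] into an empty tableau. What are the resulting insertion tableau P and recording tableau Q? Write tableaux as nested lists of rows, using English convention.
Insert each entry of the permutation into P by Schensted row insertion, recording in Q the position of each new cell.

Insert 6: appended to row 1. P = [[6]], Q = [[1]].
Insert 5: 5 bumps 6 from row 1; 6 starts row 2. P = [[5], [6]], Q = [[1], [2]].
Insert 7: appended to row 1. P = [[5, 7], [6]], Q = [[1, 3], [2]].
Insert 1: 1 bumps 5 from row 1; 5 bumps 6 from row 2; 6 starts row 3. P = [[1, 7], [5], [6]], Q = [[1, 3], [2], [4]].
Insert 8: appended to row 1. P = [[1, 7, 8], [5], [6]], Q = [[1, 3, 5], [2], [4]].
Insert 4: 4 bumps 7 from row 1; 7 appends to row 2. P = [[1, 4, 8], [5, 7], [6]], Q = [[1, 3, 5], [2, 6], [4]].
Insert 3: 3 bumps 4 from row 1; 4 bumps 5 from row 2; 5 bumps 6 from row 3; 6 starts row 4. P = [[1, 3, 8], [4, 7], [5], [6]], Q = [[1, 3, 5], [2, 6], [4], [7]].
Insert 2: 2 bumps 3 from row 1; 3 bumps 4 from row 2; 4 bumps 5 from row 3; 5 bumps 6 from row 4; 6 starts row 5. P = [[1, 2, 8], [3, 7], [4], [5], [6]], Q = [[1, 3, 5], [2, 6], [4], [7], [8]].

So P = [[1, 2, 8], [3, 7], [4], [5], [6]], Q = [[1, 3, 5], [2, 6], [4], [7], [8]].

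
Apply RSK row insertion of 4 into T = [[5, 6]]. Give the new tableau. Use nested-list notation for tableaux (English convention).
[[4, 6], [5]]

In row 1, 4 replaces 5 (the leftmost entry greater than 4); 5 is bumped to row 2. 5 starts a new row 2. The new tableau is [[4, 6], [5]].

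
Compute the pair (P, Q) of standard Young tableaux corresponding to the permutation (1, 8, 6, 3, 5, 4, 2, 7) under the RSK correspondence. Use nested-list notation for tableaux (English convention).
P = [[1, 2, 4, 7], [3], [5], [6], [8]], Q = [[1, 2, 5, 8], [3], [4], [6], [7]]

Insert each entry of the permutation into P by Schensted row insertion, recording in Q the position of each new cell.

Insert 1: appended to row 1. P = [[1]].
Insert 8: appended to row 1. P = [[1, 8]].
Insert 6: 6 bumps 8 from row 1; 8 starts row 2. P = [[1, 6], [8]].
Insert 3: 3 bumps 6 from row 1; 6 bumps 8 from row 2; 8 starts row 3. P = [[1, 3], [6], [8]].
Insert 5: appended to row 1. P = [[1, 3, 5], [6], [8]].
Insert 4: 4 bumps 5 from row 1; 5 bumps 6 from row 2; 6 bumps 8 from row 3; 8 starts row 4. P = [[1, 3, 4], [5], [6], [8]].
Insert 2: 2 bumps 3 from row 1; 3 bumps 5 from row 2; 5 bumps 6 from row 3; 6 bumps 8 from row 4; 8 starts row 5. P = [[1, 2, 4], [3], [5], [6], [8]].
Insert 7: appended to row 1. P = [[1, 2, 4, 7], [3], [5], [6], [8]].

So P = [[1, 2, 4, 7], [3], [5], [6], [8]], Q = [[1, 2, 5, 8], [3], [4], [6], [7]].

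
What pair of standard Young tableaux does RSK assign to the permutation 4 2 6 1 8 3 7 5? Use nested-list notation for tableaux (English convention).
Insert each entry of the permutation into P by Schensted row insertion, recording in Q the position of each new cell.

Insert 4: appended to row 1. P = [[4]].
Insert 2: 2 bumps 4 from row 1; 4 starts row 2. P = [[2], [4]].
Insert 6: appended to row 1. P = [[2, 6], [4]].
Insert 1: 1 bumps 2 from row 1; 2 bumps 4 from row 2; 4 starts row 3. P = [[1, 6], [2], [4]].
Insert 8: appended to row 1. P = [[1, 6, 8], [2], [4]].
Insert 3: 3 bumps 6 from row 1; 6 appends to row 2. P = [[1, 3, 8], [2, 6], [4]].
Insert 7: 7 bumps 8 from row 1; 8 appends to row 2. P = [[1, 3, 7], [2, 6, 8], [4]].
Insert 5: 5 bumps 7 from row 1; 7 bumps 8 from row 2; 8 appends to row 3. P = [[1, 3, 5], [2, 6, 7], [4, 8]].

So P = [[1, 3, 5], [2, 6, 7], [4, 8]], Q = [[1, 3, 5], [2, 6, 7], [4, 8]].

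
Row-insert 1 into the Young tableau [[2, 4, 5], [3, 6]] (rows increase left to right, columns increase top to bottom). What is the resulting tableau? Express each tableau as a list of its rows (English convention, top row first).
[[1, 4, 5], [2, 6], [3]]

In row 1, 1 replaces 2 (the leftmost entry greater than 1); 2 is bumped to row 2. In row 2, 2 replaces 3 (the leftmost entry greater than 2); 3 is bumped to row 3. 3 starts a new row 3. The new tableau is [[1, 4, 5], [2, 6], [3]].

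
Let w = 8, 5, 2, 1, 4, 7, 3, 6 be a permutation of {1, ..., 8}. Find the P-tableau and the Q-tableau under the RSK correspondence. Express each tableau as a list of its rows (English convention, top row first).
P = [[1, 3, 6], [2, 4, 7], [5], [8]], Q = [[1, 5, 6], [2, 7, 8], [3], [4]]

Insert each entry of the permutation into P by Schensted row insertion, recording in Q the position of each new cell.

After inserting 8: P = [[8]].
After inserting 5: P = [[5], [8]].
After inserting 2: P = [[2], [5], [8]].
After inserting 1: P = [[1], [2], [5], [8]].
After inserting 4: P = [[1, 4], [2], [5], [8]].
After inserting 7: P = [[1, 4, 7], [2], [5], [8]].
After inserting 3: P = [[1, 3, 7], [2, 4], [5], [8]].
After inserting 6: P = [[1, 3, 6], [2, 4, 7], [5], [8]].

So P = [[1, 3, 6], [2, 4, 7], [5], [8]], Q = [[1, 5, 6], [2, 7, 8], [3], [4]].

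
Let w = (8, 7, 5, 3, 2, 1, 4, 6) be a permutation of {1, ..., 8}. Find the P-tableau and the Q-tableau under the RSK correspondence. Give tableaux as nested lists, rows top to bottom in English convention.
Insert each entry of the permutation into P by Schensted row insertion, recording in Q the position of each new cell.

Insert 8: appended to row 1. P = [[8]].
Insert 7: 7 bumps 8 from row 1; 8 starts row 2. P = [[7], [8]].
Insert 5: 5 bumps 7 from row 1; 7 bumps 8 from row 2; 8 starts row 3. P = [[5], [7], [8]].
Insert 3: 3 bumps 5 from row 1; 5 bumps 7 from row 2; 7 bumps 8 from row 3; 8 starts row 4. P = [[3], [5], [7], [8]].
Insert 2: 2 bumps 3 from row 1; 3 bumps 5 from row 2; 5 bumps 7 from row 3; 7 bumps 8 from row 4; 8 starts row 5. P = [[2], [3], [5], [7], [8]].
Insert 1: 1 bumps 2 from row 1; 2 bumps 3 from row 2; 3 bumps 5 from row 3; 5 bumps 7 from row 4; 7 bumps 8 from row 5; 8 starts row 6. P = [[1], [2], [3], [5], [7], [8]].
Insert 4: appended to row 1. P = [[1, 4], [2], [3], [5], [7], [8]].
Insert 6: appended to row 1. P = [[1, 4, 6], [2], [3], [5], [7], [8]].

So P = [[1, 4, 6], [2], [3], [5], [7], [8]], Q = [[1, 7, 8], [2], [3], [4], [5], [6]].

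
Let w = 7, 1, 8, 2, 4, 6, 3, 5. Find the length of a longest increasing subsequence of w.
4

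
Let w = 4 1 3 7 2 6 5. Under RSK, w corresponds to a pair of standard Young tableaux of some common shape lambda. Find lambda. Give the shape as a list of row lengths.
Row-insert each entry into an empty tableau.

After inserting 4: P = [[4]].
After inserting 1: P = [[1], [4]].
After inserting 3: P = [[1, 3], [4]].
After inserting 7: P = [[1, 3, 7], [4]].
After inserting 2: P = [[1, 2, 7], [3], [4]].
After inserting 6: P = [[1, 2, 6], [3, 7], [4]].
After inserting 5: P = [[1, 2, 5], [3, 6], [4, 7]].

The final insertion tableau P = [[1, 2, 5], [3, 6], [4, 7]] has shape [3, 2, 2].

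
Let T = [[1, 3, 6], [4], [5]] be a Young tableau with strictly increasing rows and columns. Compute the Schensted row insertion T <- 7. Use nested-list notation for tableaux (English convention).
[[1, 3, 6, 7], [4], [5]]

7 is larger than every entry of row 1, so it is appended to row 1. The new tableau is [[1, 3, 6, 7], [4], [5]].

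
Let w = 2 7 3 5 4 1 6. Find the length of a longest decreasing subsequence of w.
4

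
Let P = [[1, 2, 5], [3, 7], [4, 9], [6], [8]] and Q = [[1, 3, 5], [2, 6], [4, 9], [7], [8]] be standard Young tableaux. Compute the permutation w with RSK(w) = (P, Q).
Reverse the RSK construction: for i from n down to 1, find the cell of Q containing i, remove the entry at that cell from P, and reverse-bump it up through P; the value ejected from row 1 is w(i).

Step i=9: Q has 9 at row 3, column 2; remove 9 from row 3 of P and reverse-bump: 9 enters row 2 and ejects 7; 7 enters row 1 and ejects 5. So w(9) = 5. P is now [[1, 2, 7], [3, 9], [4], [6], [8]].
Step i=8: Q has 8 at row 5, column 1; remove 8 from row 5 of P and reverse-bump: 8 enters row 4 and ejects 6; 6 enters row 3 and ejects 4; 4 enters row 2 and ejects 3; 3 enters row 1 and ejects 2. So w(8) = 2. P is now [[1, 3, 7], [4, 9], [6], [8]].
Step i=7: Q has 7 at row 4, column 1; remove 8 from row 4 of P and reverse-bump: 8 enters row 3 and ejects 6; 6 enters row 2 and ejects 4; 4 enters row 1 and ejects 3. So w(7) = 3. P is now [[1, 4, 7], [6, 9], [8]].
Step i=6: Q has 6 at row 2, column 2; remove 9 from row 2 of P and reverse-bump: 9 enters row 1 and ejects 7. So w(6) = 7. P is now [[1, 4, 9], [6], [8]].
Step i=5: Q has 5 at row 1, column 3; remove that cell from P, ejecting 9. So w(5) = 9. P is now [[1, 4], [6], [8]].
Step i=4: Q has 4 at row 3, column 1; remove 8 from row 3 of P and reverse-bump: 8 enters row 2 and ejects 6; 6 enters row 1 and ejects 4. So w(4) = 4. P is now [[1, 6], [8]].
Step i=3: Q has 3 at row 1, column 2; remove that cell from P, ejecting 6. So w(3) = 6. P is now [[1], [8]].
Step i=2: Q has 2 at row 2, column 1; remove 8 from row 2 of P and reverse-bump: 8 enters row 1 and ejects 1. So w(2) = 1. P is now [[8]].
Step i=1: Q has 1 at row 1, column 1; remove that cell from P, ejecting 8. So w(1) = 8. P is now [].

So w = 8 1 6 4 9 7 3 2 5.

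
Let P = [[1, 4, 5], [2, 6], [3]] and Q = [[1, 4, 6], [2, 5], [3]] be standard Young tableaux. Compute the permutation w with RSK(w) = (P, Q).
Reverse RSK: for i = n, n-1, ..., 1, locate i in Q, remove the corresponding corner cell from P, and reverse-bump its entry up through P; the value ejected from row 1 is w(i).

So w = 3 2 1 6 4 5.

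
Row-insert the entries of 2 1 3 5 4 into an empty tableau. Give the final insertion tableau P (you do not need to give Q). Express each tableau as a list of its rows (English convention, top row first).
Insert 2: appended to row 1. P = [[2]].
Insert 1: 1 bumps 2 from row 1; 2 starts row 2. P = [[1], [2]].
Insert 3: appended to row 1. P = [[1, 3], [2]].
Insert 5: appended to row 1. P = [[1, 3, 5], [2]].
Insert 4: 4 bumps 5 from row 1; 5 appends to row 2. P = [[1, 3, 4], [2, 5]].

So P = [[1, 3, 4], [2, 5]].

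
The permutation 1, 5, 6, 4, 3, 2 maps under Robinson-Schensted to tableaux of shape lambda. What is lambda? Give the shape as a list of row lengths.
[3, 1, 1, 1]

RSK row insertion gives P = [[1, 2, 6], [3], [4], [5]], which has shape [3, 1, 1, 1].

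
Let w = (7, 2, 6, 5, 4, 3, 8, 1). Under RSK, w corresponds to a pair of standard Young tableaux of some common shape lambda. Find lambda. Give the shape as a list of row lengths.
Row-insert each entry into an empty tableau.

After inserting 7: P = [[7]].
After inserting 2: P = [[2], [7]].
After inserting 6: P = [[2, 6], [7]].
After inserting 5: P = [[2, 5], [6], [7]].
After inserting 4: P = [[2, 4], [5], [6], [7]].
After inserting 3: P = [[2, 3], [4], [5], [6], [7]].
After inserting 8: P = [[2, 3, 8], [4], [5], [6], [7]].
After inserting 1: P = [[1, 3, 8], [2], [4], [5], [6], [7]].

The final insertion tableau P = [[1, 3, 8], [2], [4], [5], [6], [7]] has shape [3, 1, 1, 1, 1, 1].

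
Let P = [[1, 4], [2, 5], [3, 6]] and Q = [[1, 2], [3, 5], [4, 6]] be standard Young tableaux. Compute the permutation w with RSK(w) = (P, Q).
Reverse the RSK construction: for i from n down to 1, find the cell of Q containing i, remove the entry at that cell from P, and reverse-bump it up through P; the value ejected from row 1 is w(i).

Step i=6: Q has 6 at row 3, column 2; remove 6 from row 3 of P and reverse-bump: 6 enters row 2 and ejects 5; 5 enters row 1 and ejects 4. So w(6) = 4. P is now [[1, 5], [2, 6], [3]].
Step i=5: Q has 5 at row 2, column 2; remove 6 from row 2 of P and reverse-bump: 6 enters row 1 and ejects 5. So w(5) = 5. P is now [[1, 6], [2], [3]].
Step i=4: Q has 4 at row 3, column 1; remove 3 from row 3 of P and reverse-bump: 3 enters row 2 and ejects 2; 2 enters row 1 and ejects 1. So w(4) = 1. P is now [[2, 6], [3]].
Step i=3: Q has 3 at row 2, column 1; remove 3 from row 2 of P and reverse-bump: 3 enters row 1 and ejects 2. So w(3) = 2. P is now [[3, 6]].
Step i=2: Q has 2 at row 1, column 2; remove that cell from P, ejecting 6. So w(2) = 6. P is now [[3]].
Step i=1: Q has 1 at row 1, column 1; remove that cell from P, ejecting 3. So w(1) = 3. P is now [].

So w = 3 6 2 1 5 4.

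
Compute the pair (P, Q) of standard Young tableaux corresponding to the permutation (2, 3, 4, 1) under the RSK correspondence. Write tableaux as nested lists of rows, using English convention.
Insert each entry of the permutation into P by Schensted row insertion, recording in Q the position of each new cell.

After inserting 2: P = [[2]].
After inserting 3: P = [[2, 3]].
After inserting 4: P = [[2, 3, 4]].
After inserting 1: P = [[1, 3, 4], [2]].

So P = [[1, 3, 4], [2]], Q = [[1, 2, 3], [4]].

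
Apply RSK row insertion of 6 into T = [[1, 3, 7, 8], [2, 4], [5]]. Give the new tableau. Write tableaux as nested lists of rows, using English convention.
[[1, 3, 6, 8], [2, 4, 7], [5]]

In row 1, 6 replaces 7 (the leftmost entry greater than 6); 7 is bumped to row 2. 7 is appended to row 2. The new tableau is [[1, 3, 6, 8], [2, 4, 7], [5]].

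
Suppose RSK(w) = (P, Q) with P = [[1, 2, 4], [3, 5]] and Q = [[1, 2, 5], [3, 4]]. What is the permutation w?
3 5 1 2 4

Reverse RSK: for i = n, n-1, ..., 1, locate i in Q, remove the corresponding corner cell from P, and reverse-bump its entry up through P; the value ejected from row 1 is w(i).

So w = 3 5 1 2 4.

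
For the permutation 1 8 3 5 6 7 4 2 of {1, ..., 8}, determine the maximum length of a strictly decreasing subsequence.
4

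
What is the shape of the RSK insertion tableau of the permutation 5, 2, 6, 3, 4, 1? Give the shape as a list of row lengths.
[3, 2, 1]

Row-insert each entry into an empty tableau.

After inserting 5: P = [[5]].
After inserting 2: P = [[2], [5]].
After inserting 6: P = [[2, 6], [5]].
After inserting 3: P = [[2, 3], [5, 6]].
After inserting 4: P = [[2, 3, 4], [5, 6]].
After inserting 1: P = [[1, 3, 4], [2, 6], [5]].

The final insertion tableau P = [[1, 3, 4], [2, 6], [5]] has shape [3, 2, 1].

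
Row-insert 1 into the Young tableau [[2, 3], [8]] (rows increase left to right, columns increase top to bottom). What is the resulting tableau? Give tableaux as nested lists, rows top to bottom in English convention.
[[1, 3], [2], [8]]

In row 1, 1 replaces 2 (the leftmost entry greater than 1); 2 is bumped to row 2. In row 2, 2 replaces 8 (the leftmost entry greater than 2); 8 is bumped to row 3. 8 starts a new row 3. The new tableau is [[1, 3], [2], [8]].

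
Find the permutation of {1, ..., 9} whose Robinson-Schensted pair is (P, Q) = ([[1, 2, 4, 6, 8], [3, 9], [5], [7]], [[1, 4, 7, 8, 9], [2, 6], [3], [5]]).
Reverse the RSK construction: for i from n down to 1, find the cell of Q containing i, remove the entry at that cell from P, and reverse-bump it up through P; the value ejected from row 1 is w(i).

Step i=9: Q has 9 at row 1, column 5; remove that cell from P, ejecting 8. So w(9) = 8. P is now [[1, 2, 4, 6], [3, 9], [5], [7]].
Step i=8: Q has 8 at row 1, column 4; remove that cell from P, ejecting 6. So w(8) = 6. P is now [[1, 2, 4], [3, 9], [5], [7]].
Step i=7: Q has 7 at row 1, column 3; remove that cell from P, ejecting 4. So w(7) = 4. P is now [[1, 2], [3, 9], [5], [7]].
Step i=6: Q has 6 at row 2, column 2; remove 9 from row 2 of P and reverse-bump: 9 enters row 1 and ejects 2. So w(6) = 2. P is now [[1, 9], [3], [5], [7]].
Step i=5: Q has 5 at row 4, column 1; remove 7 from row 4 of P and reverse-bump: 7 enters row 3 and ejects 5; 5 enters row 2 and ejects 3; 3 enters row 1 and ejects 1. So w(5) = 1. P is now [[3, 9], [5], [7]].
Step i=4: Q has 4 at row 1, column 2; remove that cell from P, ejecting 9. So w(4) = 9. P is now [[3], [5], [7]].
Step i=3: Q has 3 at row 3, column 1; remove 7 from row 3 of P and reverse-bump: 7 enters row 2 and ejects 5; 5 enters row 1 and ejects 3. So w(3) = 3. P is now [[5], [7]].
Step i=2: Q has 2 at row 2, column 1; remove 7 from row 2 of P and reverse-bump: 7 enters row 1 and ejects 5. So w(2) = 5. P is now [[7]].
Step i=1: Q has 1 at row 1, column 1; remove that cell from P, ejecting 7. So w(1) = 7. P is now [].

So w = 7 5 3 9 1 2 4 6 8.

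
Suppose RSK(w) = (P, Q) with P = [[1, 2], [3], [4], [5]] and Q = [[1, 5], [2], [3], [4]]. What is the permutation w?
5 4 3 1 2

Reverse the RSK construction: for i from n down to 1, find the cell of Q containing i, remove the entry at that cell from P, and reverse-bump it up through P; the value ejected from row 1 is w(i).

Step i=5: Q has 5 at row 1, column 2; remove that cell from P, ejecting 2. So w(5) = 2. P is now [[1], [3], [4], [5]].
Step i=4: Q has 4 at row 4, column 1; remove 5 from row 4 of P and reverse-bump: 5 enters row 3 and ejects 4; 4 enters row 2 and ejects 3; 3 enters row 1 and ejects 1. So w(4) = 1. P is now [[3], [4], [5]].
Step i=3: Q has 3 at row 3, column 1; remove 5 from row 3 of P and reverse-bump: 5 enters row 2 and ejects 4; 4 enters row 1 and ejects 3. So w(3) = 3. P is now [[4], [5]].
Step i=2: Q has 2 at row 2, column 1; remove 5 from row 2 of P and reverse-bump: 5 enters row 1 and ejects 4. So w(2) = 4. P is now [[5]].
Step i=1: Q has 1 at row 1, column 1; remove that cell from P, ejecting 5. So w(1) = 5. P is now [].

So w = 5 4 3 1 2.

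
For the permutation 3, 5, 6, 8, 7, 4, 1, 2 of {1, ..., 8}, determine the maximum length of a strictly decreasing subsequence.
4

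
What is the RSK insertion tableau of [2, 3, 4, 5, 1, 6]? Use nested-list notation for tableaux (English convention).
P = [[1, 3, 4, 5, 6], [2]]

Insert 2: appended to row 1. P = [[2]].
Insert 3: appended to row 1. P = [[2, 3]].
Insert 4: appended to row 1. P = [[2, 3, 4]].
Insert 5: appended to row 1. P = [[2, 3, 4, 5]].
Insert 1: 1 bumps 2 from row 1; 2 starts row 2. P = [[1, 3, 4, 5], [2]].
Insert 6: appended to row 1. P = [[1, 3, 4, 5, 6], [2]].

So P = [[1, 3, 4, 5, 6], [2]].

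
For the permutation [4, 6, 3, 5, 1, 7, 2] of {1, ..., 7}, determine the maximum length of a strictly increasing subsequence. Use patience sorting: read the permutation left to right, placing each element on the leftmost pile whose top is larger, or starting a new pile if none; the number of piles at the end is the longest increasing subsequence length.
4: new pile. tops = [4]
6: new pile. tops = [4, 6]
3: onto pile 1 (replacing 4). tops = [3, 6]
5: onto pile 2 (replacing 6). tops = [3, 5]
1: onto pile 1 (replacing 3). tops = [1, 5]
7: new pile. tops = [1, 5, 7]
2: onto pile 2 (replacing 5). tops = [1, 2, 7]

3 piles, so the longest increasing subsequence has length 3.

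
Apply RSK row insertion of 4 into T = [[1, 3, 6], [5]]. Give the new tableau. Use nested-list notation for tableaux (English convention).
In row 1, 4 replaces 6 (the leftmost entry greater than 4); 6 is bumped to row 2. 6 is appended to row 2. The new tableau is [[1, 3, 4], [5, 6]].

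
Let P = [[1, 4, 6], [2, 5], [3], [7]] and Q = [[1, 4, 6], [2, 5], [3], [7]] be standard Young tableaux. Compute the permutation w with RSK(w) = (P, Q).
Reverse the RSK construction: for i from n down to 1, find the cell of Q containing i, remove the entry at that cell from P, and reverse-bump it up through P; the value ejected from row 1 is w(i).

Step i=7: Q has 7 at row 4, column 1; remove 7 from row 4 of P and reverse-bump: 7 enters row 3 and ejects 3; 3 enters row 2 and ejects 2; 2 enters row 1 and ejects 1. So w(7) = 1. P is now [[2, 4, 6], [3, 5], [7]].
Step i=6: Q has 6 at row 1, column 3; remove that cell from P, ejecting 6. So w(6) = 6. P is now [[2, 4], [3, 5], [7]].
Step i=5: Q has 5 at row 2, column 2; remove 5 from row 2 of P and reverse-bump: 5 enters row 1 and ejects 4. So w(5) = 4. P is now [[2, 5], [3], [7]].
Step i=4: Q has 4 at row 1, column 2; remove that cell from P, ejecting 5. So w(4) = 5. P is now [[2], [3], [7]].
Step i=3: Q has 3 at row 3, column 1; remove 7 from row 3 of P and reverse-bump: 7 enters row 2 and ejects 3; 3 enters row 1 and ejects 2. So w(3) = 2. P is now [[3], [7]].
Step i=2: Q has 2 at row 2, column 1; remove 7 from row 2 of P and reverse-bump: 7 enters row 1 and ejects 3. So w(2) = 3. P is now [[7]].
Step i=1: Q has 1 at row 1, column 1; remove that cell from P, ejecting 7. So w(1) = 7. P is now [].

So w = 7 3 2 5 4 6 1.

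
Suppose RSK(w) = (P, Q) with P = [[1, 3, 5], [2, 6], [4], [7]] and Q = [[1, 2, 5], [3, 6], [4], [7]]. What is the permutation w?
2 7 4 3 6 5 1

Reverse the RSK construction: for i from n down to 1, find the cell of Q containing i, remove the entry at that cell from P, and reverse-bump it up through P; the value ejected from row 1 is w(i).

Step i=7: Q has 7 at row 4, column 1; remove 7 from row 4 of P and reverse-bump: 7 enters row 3 and ejects 4; 4 enters row 2 and ejects 2; 2 enters row 1 and ejects 1. So w(7) = 1. P is now [[2, 3, 5], [4, 6], [7]].
Step i=6: Q has 6 at row 2, column 2; remove 6 from row 2 of P and reverse-bump: 6 enters row 1 and ejects 5. So w(6) = 5. P is now [[2, 3, 6], [4], [7]].
Step i=5: Q has 5 at row 1, column 3; remove that cell from P, ejecting 6. So w(5) = 6. P is now [[2, 3], [4], [7]].
Step i=4: Q has 4 at row 3, column 1; remove 7 from row 3 of P and reverse-bump: 7 enters row 2 and ejects 4; 4 enters row 1 and ejects 3. So w(4) = 3. P is now [[2, 4], [7]].
Step i=3: Q has 3 at row 2, column 1; remove 7 from row 2 of P and reverse-bump: 7 enters row 1 and ejects 4. So w(3) = 4. P is now [[2, 7]].
Step i=2: Q has 2 at row 1, column 2; remove that cell from P, ejecting 7. So w(2) = 7. P is now [[2]].
Step i=1: Q has 1 at row 1, column 1; remove that cell from P, ejecting 2. So w(1) = 2. P is now [].

So w = 2 7 4 3 6 5 1.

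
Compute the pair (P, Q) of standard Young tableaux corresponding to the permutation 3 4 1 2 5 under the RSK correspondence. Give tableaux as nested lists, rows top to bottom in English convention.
P = [[1, 2, 5], [3, 4]], Q = [[1, 2, 5], [3, 4]]

Insert each entry of the permutation into P by Schensted row insertion, recording in Q the position of each new cell.

Insert 3: appended to row 1. P = [[3]].
Insert 4: appended to row 1. P = [[3, 4]].
Insert 1: 1 bumps 3 from row 1; 3 starts row 2. P = [[1, 4], [3]].
Insert 2: 2 bumps 4 from row 1; 4 appends to row 2. P = [[1, 2], [3, 4]].
Insert 5: appended to row 1. P = [[1, 2, 5], [3, 4]].

So P = [[1, 2, 5], [3, 4]], Q = [[1, 2, 5], [3, 4]].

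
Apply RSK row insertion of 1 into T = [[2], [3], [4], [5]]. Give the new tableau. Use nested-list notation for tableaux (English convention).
[[1], [2], [3], [4], [5]]

In row 1, 1 replaces 2 (the leftmost entry greater than 1); 2 is bumped to row 2. In row 2, 2 replaces 3 (the leftmost entry greater than 2); 3 is bumped to row 3. In row 3, 3 replaces 4 (the leftmost entry greater than 3); 4 is bumped to row 4. In row 4, 4 replaces 5 (the leftmost entry greater than 4); 5 is bumped to row 5. 5 starts a new row 5. The new tableau is [[1], [2], [3], [4], [5]].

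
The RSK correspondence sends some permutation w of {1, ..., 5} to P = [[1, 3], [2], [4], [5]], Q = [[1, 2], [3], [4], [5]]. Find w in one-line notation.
2 5 4 3 1

Reverse the RSK construction: for i from n down to 1, find the cell of Q containing i, remove the entry at that cell from P, and reverse-bump it up through P; the value ejected from row 1 is w(i).

Step i=5: Q has 5 at row 4, column 1; remove 5 from row 4 of P and reverse-bump: 5 enters row 3 and ejects 4; 4 enters row 2 and ejects 2; 2 enters row 1 and ejects 1. So w(5) = 1. P is now [[2, 3], [4], [5]].
Step i=4: Q has 4 at row 3, column 1; remove 5 from row 3 of P and reverse-bump: 5 enters row 2 and ejects 4; 4 enters row 1 and ejects 3. So w(4) = 3. P is now [[2, 4], [5]].
Step i=3: Q has 3 at row 2, column 1; remove 5 from row 2 of P and reverse-bump: 5 enters row 1 and ejects 4. So w(3) = 4. P is now [[2, 5]].
Step i=2: Q has 2 at row 1, column 2; remove that cell from P, ejecting 5. So w(2) = 5. P is now [[2]].
Step i=1: Q has 1 at row 1, column 1; remove that cell from P, ejecting 2. So w(1) = 2. P is now [].

So w = 2 5 4 3 1.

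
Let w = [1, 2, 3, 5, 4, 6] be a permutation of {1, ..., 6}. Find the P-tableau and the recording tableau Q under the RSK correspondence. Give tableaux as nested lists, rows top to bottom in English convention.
Insert each entry of the permutation into P by Schensted row insertion, recording in Q the position of each new cell.

Insert 1: appended to row 1. P = [[1]].
Insert 2: appended to row 1. P = [[1, 2]].
Insert 3: appended to row 1. P = [[1, 2, 3]].
Insert 5: appended to row 1. P = [[1, 2, 3, 5]].
Insert 4: 4 bumps 5 from row 1; 5 starts row 2. P = [[1, 2, 3, 4], [5]].
Insert 6: appended to row 1. P = [[1, 2, 3, 4, 6], [5]].

So P = [[1, 2, 3, 4, 6], [5]], Q = [[1, 2, 3, 4, 6], [5]].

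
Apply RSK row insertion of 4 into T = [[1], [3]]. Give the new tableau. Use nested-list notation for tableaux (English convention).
[[1, 4], [3]]

4 is larger than every entry of row 1, so it is appended to row 1. The new tableau is [[1, 4], [3]].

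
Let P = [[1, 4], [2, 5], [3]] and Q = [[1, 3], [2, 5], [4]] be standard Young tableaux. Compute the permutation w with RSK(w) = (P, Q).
Reverse the RSK construction: for i from n down to 1, find the cell of Q containing i, remove the entry at that cell from P, and reverse-bump it up through P; the value ejected from row 1 is w(i).

Step i=5: Q has 5 at row 2, column 2; remove 5 from row 2 of P and reverse-bump: 5 enters row 1 and ejects 4. So w(5) = 4. P is now [[1, 5], [2], [3]].
Step i=4: Q has 4 at row 3, column 1; remove 3 from row 3 of P and reverse-bump: 3 enters row 2 and ejects 2; 2 enters row 1 and ejects 1. So w(4) = 1. P is now [[2, 5], [3]].
Step i=3: Q has 3 at row 1, column 2; remove that cell from P, ejecting 5. So w(3) = 5. P is now [[2], [3]].
Step i=2: Q has 2 at row 2, column 1; remove 3 from row 2 of P and reverse-bump: 3 enters row 1 and ejects 2. So w(2) = 2. P is now [[3]].
Step i=1: Q has 1 at row 1, column 1; remove that cell from P, ejecting 3. So w(1) = 3. P is now [].

So w = 3 2 5 1 4.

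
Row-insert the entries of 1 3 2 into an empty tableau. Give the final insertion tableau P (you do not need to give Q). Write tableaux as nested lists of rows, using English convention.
P = [[1, 2], [3]]

Insert 1: appended to row 1. P = [[1]].
Insert 3: appended to row 1. P = [[1, 3]].
Insert 2: 2 bumps 3 from row 1; 3 starts row 2. P = [[1, 2], [3]].

So P = [[1, 2], [3]].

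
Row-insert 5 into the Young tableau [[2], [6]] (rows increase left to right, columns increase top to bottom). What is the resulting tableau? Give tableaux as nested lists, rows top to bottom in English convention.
[[2, 5], [6]]

5 is larger than every entry of row 1, so it is appended to row 1. The new tableau is [[2, 5], [6]].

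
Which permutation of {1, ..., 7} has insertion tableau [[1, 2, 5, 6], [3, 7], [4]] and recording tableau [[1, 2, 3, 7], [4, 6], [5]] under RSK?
Reverse the RSK construction: for i from n down to 1, find the cell of Q containing i, remove the entry at that cell from P, and reverse-bump it up through P; the value ejected from row 1 is w(i).

Step i=7: Q has 7 at row 1, column 4; remove that cell from P, ejecting 6. So w(7) = 6. P is now [[1, 2, 5], [3, 7], [4]].
Step i=6: Q has 6 at row 2, column 2; remove 7 from row 2 of P and reverse-bump: 7 enters row 1 and ejects 5. So w(6) = 5. P is now [[1, 2, 7], [3], [4]].
Step i=5: Q has 5 at row 3, column 1; remove 4 from row 3 of P and reverse-bump: 4 enters row 2 and ejects 3; 3 enters row 1 and ejects 2. So w(5) = 2. P is now [[1, 3, 7], [4]].
Step i=4: Q has 4 at row 2, column 1; remove 4 from row 2 of P and reverse-bump: 4 enters row 1 and ejects 3. So w(4) = 3. P is now [[1, 4, 7]].
Step i=3: Q has 3 at row 1, column 3; remove that cell from P, ejecting 7. So w(3) = 7. P is now [[1, 4]].
Step i=2: Q has 2 at row 1, column 2; remove that cell from P, ejecting 4. So w(2) = 4. P is now [[1]].
Step i=1: Q has 1 at row 1, column 1; remove that cell from P, ejecting 1. So w(1) = 1. P is now [].

So w = 1 4 7 3 2 5 6.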